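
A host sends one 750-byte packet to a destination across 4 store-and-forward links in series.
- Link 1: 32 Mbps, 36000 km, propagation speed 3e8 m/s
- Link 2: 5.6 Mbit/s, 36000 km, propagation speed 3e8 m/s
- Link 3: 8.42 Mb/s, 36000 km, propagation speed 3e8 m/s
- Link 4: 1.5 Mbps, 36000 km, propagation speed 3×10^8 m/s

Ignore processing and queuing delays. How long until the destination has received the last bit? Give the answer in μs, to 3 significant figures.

L = 750 × 8 = 6000 bits.
Transmission delays (L/R per hop): 187.5, 1071.43, 712.589, 4000 μs; sum = 5971.52 μs.
Propagation delays (d/s per hop): 120000, 120000, 120000, 120000 μs; sum = 480000 μs.
End-to-end = 486000 μs.

486000 μs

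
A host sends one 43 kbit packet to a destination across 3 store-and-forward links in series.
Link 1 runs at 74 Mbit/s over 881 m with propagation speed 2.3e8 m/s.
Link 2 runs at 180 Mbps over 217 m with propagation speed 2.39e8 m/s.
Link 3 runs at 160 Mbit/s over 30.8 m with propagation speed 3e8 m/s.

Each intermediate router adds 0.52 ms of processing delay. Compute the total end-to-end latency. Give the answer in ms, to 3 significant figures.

L = 43000 bits.
Transmission delays (L/R per hop): 0.581081, 0.238889, 0.26875 ms; sum = 1.08872 ms.
Propagation delays (d/s per hop): 0.00383043, 0.00090795, 0.000102667 ms; sum = 0.00484105 ms.
Processing at 2 router(s): 2 × 0.52 ms = 1.04 ms.
End-to-end = 2.13 ms.

2.13 ms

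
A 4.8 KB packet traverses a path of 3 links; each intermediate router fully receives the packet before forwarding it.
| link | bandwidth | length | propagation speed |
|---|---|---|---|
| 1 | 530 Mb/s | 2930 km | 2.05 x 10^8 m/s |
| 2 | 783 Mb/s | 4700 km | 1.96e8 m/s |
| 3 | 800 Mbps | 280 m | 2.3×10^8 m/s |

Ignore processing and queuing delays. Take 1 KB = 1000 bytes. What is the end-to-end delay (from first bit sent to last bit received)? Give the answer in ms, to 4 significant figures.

38.44 ms

L = 38400 bits.
Transmission delays (L/R per hop): 0.0724528, 0.0490421, 0.048 ms; sum = 0.169495 ms.
Propagation delays (d/s per hop): 14.2927, 23.9796, 0.00121739 ms; sum = 38.2735 ms.
End-to-end = 38.44 ms.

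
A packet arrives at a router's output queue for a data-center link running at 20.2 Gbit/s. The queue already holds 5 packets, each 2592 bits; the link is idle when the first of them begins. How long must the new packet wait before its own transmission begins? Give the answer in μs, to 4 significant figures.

Each queued packet: L/R = 2592/20200000000 = 0.128317 μs.
5 queued → 0.641584 μs.
Queuing delay = 0.6416 μs.

0.6416 μs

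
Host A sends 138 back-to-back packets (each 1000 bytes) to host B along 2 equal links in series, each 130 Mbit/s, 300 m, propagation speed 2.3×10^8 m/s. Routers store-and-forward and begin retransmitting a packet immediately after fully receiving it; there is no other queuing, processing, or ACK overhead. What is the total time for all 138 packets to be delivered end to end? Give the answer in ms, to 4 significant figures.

8.556 ms

Per-hop transmission t_tx = L/R = 8000/130000000 = 0.0615385 ms.
Per-hop propagation t_prop = 300/2.3e+08 = 0.00130435 ms.
Pipeline fill: first packet needs 2·t_tx to clear all hops; remaining 137 packets each add one t_tx.
Total = (2+138-1)·t_tx + 2·t_prop = 139·0.0615385 + 2·0.00130435 = 8.556 ms.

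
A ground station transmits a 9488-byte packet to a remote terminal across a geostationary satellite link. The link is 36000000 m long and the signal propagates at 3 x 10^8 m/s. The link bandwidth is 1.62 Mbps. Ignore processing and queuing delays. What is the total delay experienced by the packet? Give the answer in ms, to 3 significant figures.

167 ms

L = 9488 × 8 = 75904 bits.
Transmission delay = L/R = 75904 / 1620000 = 46.8543 ms.
Propagation delay = d/s = 36000000 m / 300000000 m/s = 120 ms.
Total = 167 ms.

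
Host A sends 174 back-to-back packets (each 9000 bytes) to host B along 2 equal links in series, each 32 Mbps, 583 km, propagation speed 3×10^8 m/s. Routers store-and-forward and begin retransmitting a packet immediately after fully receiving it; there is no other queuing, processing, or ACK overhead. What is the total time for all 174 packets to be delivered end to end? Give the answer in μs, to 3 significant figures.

Per-hop transmission t_tx = L/R = 72000/32000000 = 2250 μs.
Per-hop propagation t_prop = 583000/300000000 = 1943.33 μs.
Pipeline fill: first packet needs 2·t_tx to clear all hops; remaining 173 packets each add one t_tx.
Total = (2+174-1)·t_tx + 2·t_prop = 175·2250 + 2·1943.33 = 398000 μs.

398000 μs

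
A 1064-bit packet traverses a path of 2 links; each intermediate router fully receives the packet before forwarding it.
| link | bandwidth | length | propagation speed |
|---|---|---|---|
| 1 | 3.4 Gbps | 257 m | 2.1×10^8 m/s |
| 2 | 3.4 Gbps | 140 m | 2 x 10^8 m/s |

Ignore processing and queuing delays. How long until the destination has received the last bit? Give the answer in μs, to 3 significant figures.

2.55 μs

Transmission delay per hop = L/R = 1064/3400000000 = 0.312941 μs; 2 hops → 0.625882 μs.
Propagation delays (d/s per hop): 1.22381, 0.7 μs; sum = 1.92381 μs.
End-to-end = 2.55 μs.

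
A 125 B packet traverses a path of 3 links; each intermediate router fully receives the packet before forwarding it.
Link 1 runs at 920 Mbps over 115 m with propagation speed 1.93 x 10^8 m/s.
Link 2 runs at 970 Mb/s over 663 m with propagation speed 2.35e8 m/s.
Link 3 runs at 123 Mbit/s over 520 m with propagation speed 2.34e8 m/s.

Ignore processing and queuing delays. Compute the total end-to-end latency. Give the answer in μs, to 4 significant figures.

L = 125 × 8 = 1000 bits.
Transmission delays (L/R per hop): 1.08696, 1.03093, 8.13008 μs; sum = 10.248 μs.
Propagation delays (d/s per hop): 0.595855, 2.82128, 2.22222 μs; sum = 5.63935 μs.
End-to-end = 15.89 μs.

15.89 μs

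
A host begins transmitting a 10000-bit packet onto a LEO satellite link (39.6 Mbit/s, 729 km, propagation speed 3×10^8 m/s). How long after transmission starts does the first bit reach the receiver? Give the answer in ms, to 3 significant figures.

First bit experiences only propagation delay: d/s = 729000/300000000 = 2.43 ms.

2.43 ms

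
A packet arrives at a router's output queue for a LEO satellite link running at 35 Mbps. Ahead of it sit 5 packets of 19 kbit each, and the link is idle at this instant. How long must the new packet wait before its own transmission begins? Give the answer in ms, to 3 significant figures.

2.71 ms

Each queued packet: L/R = 19000/35000000 = 0.542857 ms.
5 queued → 2.71429 ms.
Queuing delay = 2.71 ms.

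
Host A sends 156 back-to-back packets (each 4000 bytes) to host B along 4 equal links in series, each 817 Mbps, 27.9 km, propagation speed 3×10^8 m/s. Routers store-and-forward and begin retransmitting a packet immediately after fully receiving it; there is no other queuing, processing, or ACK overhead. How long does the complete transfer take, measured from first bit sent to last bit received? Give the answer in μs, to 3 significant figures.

6600 μs

Per-hop transmission t_tx = L/R = 32000/817000000 = 39.1677 μs.
Per-hop propagation t_prop = 27900/300000000 = 93 μs.
Pipeline fill: first packet needs 4·t_tx to clear all hops; remaining 155 packets each add one t_tx.
Total = (4+156-1)·t_tx + 4·t_prop = 159·39.1677 + 4·93 = 6600 μs.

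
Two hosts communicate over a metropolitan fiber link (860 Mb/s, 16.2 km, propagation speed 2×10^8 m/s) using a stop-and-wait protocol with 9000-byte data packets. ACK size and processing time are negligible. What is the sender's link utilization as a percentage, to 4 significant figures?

34.07 %

t_tx = L/R = 72000/860000000 = 8.37209e-05 s.
t_prop = 16200/200000000 = 8.1e-05 s; RTT = 0.000162 s.
Cycle = t_tx + RTT = 0.000245721 s.
Utilization = t_tx / cycle = 8.37209e-05/0.000245721 = 34.07 %.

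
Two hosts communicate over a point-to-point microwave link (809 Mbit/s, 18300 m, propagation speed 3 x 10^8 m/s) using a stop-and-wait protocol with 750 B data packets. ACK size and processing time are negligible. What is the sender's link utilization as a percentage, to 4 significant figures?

5.731 %

t_tx = L/R = 6000/809000000 = 7.41656e-06 s.
t_prop = 18300/300000000 = 6.1e-05 s; RTT = 0.000122 s.
Cycle = t_tx + RTT = 0.000129417 s.
Utilization = t_tx / cycle = 7.41656e-06/0.000129417 = 5.731 %.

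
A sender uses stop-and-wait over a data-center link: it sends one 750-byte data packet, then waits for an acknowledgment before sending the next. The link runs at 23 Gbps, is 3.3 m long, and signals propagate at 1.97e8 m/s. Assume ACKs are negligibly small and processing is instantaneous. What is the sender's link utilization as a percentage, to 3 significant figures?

t_tx = L/R = 6000/23000000000 = 2.6087e-07 s.
t_prop = 3.3/197000000 = 1.67513e-08 s; RTT = 3.35025e-08 s.
Cycle = t_tx + RTT = 2.94372e-07 s.
Utilization = t_tx / cycle = 2.6087e-07/2.94372e-07 = 88.6 %.

88.6 %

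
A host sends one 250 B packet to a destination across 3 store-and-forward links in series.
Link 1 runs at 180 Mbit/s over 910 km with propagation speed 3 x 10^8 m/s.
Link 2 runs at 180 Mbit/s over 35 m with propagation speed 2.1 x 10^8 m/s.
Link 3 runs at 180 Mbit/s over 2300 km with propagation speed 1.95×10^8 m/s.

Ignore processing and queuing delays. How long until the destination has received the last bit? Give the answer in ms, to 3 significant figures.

14.9 ms

L = 250 × 8 = 2000 bits.
Transmission delay per hop = L/R = 2000/180000000 = 0.0111111 ms; 3 hops → 0.0333333 ms.
Propagation delays (d/s per hop): 3.03333, 0.000166667, 11.7949 ms; sum = 14.8284 ms.
End-to-end = 14.9 ms.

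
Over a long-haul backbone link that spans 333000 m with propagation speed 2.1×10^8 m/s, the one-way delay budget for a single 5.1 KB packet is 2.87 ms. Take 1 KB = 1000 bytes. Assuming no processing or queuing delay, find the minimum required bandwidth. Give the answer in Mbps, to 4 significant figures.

L = 40800 bits.
Propagation delay = 333000 / 210000000 = 1.58571 ms.
Transmission budget = 2.87 − 1.58571 = 1.28429 ms.
R ≥ L / t_tx = 40800 bits / 0.00128429 s = 31.77 Mbps.

31.77 Mbps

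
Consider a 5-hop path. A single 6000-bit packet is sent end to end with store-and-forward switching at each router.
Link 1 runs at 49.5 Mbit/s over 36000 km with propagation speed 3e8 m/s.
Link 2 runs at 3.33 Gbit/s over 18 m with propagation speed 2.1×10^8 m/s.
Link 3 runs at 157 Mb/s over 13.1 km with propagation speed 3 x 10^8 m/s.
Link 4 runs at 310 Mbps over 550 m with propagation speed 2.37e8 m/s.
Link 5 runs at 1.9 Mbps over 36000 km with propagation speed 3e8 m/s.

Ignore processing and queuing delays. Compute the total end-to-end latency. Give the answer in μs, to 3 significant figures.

243000 μs

Transmission delays (L/R per hop): 121.212, 1.8018, 38.2166, 19.3548, 3157.89 μs; sum = 3338.48 μs.
Propagation delays (d/s per hop): 120000, 0.0857143, 43.6667, 2.32068, 120000 μs; sum = 240046 μs.
End-to-end = 243000 μs.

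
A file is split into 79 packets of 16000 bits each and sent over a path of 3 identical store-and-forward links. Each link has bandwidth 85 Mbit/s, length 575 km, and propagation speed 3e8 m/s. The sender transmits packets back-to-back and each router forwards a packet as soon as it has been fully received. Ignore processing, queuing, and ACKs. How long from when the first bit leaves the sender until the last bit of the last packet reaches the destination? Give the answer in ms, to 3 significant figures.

Per-hop transmission t_tx = L/R = 16000/85000000 = 0.188235 ms.
Per-hop propagation t_prop = 575000/300000000 = 1.91667 ms.
Pipeline fill: first packet needs 3·t_tx to clear all hops; remaining 78 packets each add one t_tx.
Total = (3+79-1)·t_tx + 3·t_prop = 81·0.188235 + 3·1.91667 = 21.0 ms.

21.0 ms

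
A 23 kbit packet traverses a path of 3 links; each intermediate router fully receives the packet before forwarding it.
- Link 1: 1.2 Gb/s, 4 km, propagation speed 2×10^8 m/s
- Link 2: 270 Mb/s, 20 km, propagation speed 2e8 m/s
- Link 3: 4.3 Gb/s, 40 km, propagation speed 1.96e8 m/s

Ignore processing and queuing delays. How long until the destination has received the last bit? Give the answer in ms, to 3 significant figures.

L = 23000 bits.
Transmission delays (L/R per hop): 0.0191667, 0.0851852, 0.00534884 ms; sum = 0.109701 ms.
Propagation delays (d/s per hop): 0.02, 0.1, 0.204082 ms; sum = 0.324082 ms.
End-to-end = 0.434 ms.

0.434 ms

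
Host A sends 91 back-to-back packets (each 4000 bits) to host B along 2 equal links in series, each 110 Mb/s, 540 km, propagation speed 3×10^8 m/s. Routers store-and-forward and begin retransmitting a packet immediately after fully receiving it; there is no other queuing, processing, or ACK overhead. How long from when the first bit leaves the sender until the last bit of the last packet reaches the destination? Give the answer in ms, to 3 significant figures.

Per-hop transmission t_tx = L/R = 4000/110000000 = 0.0363636 ms.
Per-hop propagation t_prop = 540000/300000000 = 1.8 ms.
Pipeline fill: first packet needs 2·t_tx to clear all hops; remaining 90 packets each add one t_tx.
Total = (2+91-1)·t_tx + 2·t_prop = 92·0.0363636 + 2·1.8 = 6.95 ms.

6.95 ms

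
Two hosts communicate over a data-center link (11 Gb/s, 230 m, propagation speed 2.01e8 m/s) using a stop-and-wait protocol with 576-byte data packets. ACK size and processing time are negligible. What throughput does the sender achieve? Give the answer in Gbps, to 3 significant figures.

1.70 Gbps

t_tx = L/R = 4608/11000000000 = 4.18909e-07 s.
t_prop = 230/2.01e+08 = 1.14428e-06 s; RTT = 2.28856e-06 s.
Cycle = t_tx + RTT = 2.70747e-06 s.
Throughput = L / cycle = 4608 / 2.70747e-06 = 1.70 Gbps.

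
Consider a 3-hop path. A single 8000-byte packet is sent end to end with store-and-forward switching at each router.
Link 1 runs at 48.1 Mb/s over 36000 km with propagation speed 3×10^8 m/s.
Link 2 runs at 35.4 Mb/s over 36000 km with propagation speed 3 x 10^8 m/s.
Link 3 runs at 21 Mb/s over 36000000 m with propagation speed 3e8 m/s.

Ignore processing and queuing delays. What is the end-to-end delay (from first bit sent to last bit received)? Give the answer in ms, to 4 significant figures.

366.2 ms

L = 8000 × 8 = 64000 bits.
Transmission delays (L/R per hop): 1.33056, 1.80791, 3.04762 ms; sum = 6.18609 ms.
Propagation delays (d/s per hop): 120, 120, 120 ms; sum = 360 ms.
End-to-end = 366.2 ms.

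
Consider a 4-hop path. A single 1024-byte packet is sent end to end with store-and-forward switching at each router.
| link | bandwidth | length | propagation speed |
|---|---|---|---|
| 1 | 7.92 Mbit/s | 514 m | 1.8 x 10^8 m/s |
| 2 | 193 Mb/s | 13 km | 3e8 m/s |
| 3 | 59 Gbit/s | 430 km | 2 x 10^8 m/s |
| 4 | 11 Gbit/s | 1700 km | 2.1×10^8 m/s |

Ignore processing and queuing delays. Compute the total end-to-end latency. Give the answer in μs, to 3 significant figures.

L = 1024 × 8 = 8192 bits.
Transmission delays (L/R per hop): 1034.34, 42.4456, 0.138847, 0.744727 μs; sum = 1077.67 μs.
Propagation delays (d/s per hop): 2.85556, 43.3333, 2150, 8095.24 μs; sum = 10291.4 μs.
End-to-end = 11400 μs.

11400 μs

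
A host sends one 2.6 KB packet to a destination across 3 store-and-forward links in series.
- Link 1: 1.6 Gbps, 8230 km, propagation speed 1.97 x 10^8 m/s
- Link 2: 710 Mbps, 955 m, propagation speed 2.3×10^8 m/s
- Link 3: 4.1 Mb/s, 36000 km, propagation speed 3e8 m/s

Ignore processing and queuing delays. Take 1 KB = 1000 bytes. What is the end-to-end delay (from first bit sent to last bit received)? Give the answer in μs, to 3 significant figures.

167000 μs

L = 20800 bits.
Transmission delays (L/R per hop): 13, 29.2958, 5073.17 μs; sum = 5115.47 μs.
Propagation delays (d/s per hop): 41776.6, 4.15217, 120000 μs; sum = 161781 μs.
End-to-end = 167000 μs.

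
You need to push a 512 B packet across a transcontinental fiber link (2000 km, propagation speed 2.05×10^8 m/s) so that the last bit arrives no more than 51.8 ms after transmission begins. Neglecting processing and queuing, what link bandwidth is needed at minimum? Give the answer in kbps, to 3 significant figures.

L = 4096 bits.
Propagation delay = 2000000 / 2.05e+08 = 9.7561 ms.
Transmission budget = 51.8 − 9.7561 = 42.0439 ms.
R ≥ L / t_tx = 4096 bits / 0.0420439 s = 97.4 kbps.

97.4 kbps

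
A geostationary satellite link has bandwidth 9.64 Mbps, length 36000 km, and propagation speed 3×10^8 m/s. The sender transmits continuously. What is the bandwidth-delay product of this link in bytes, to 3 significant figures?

Propagation delay = 36000000 / 300000000 = 0.12 s.
BDP = R × t_prop = 9640000 × 0.12 = 1156800 bits.
In bytes: 1156800/8 = 145000 bytes.

145000 bytes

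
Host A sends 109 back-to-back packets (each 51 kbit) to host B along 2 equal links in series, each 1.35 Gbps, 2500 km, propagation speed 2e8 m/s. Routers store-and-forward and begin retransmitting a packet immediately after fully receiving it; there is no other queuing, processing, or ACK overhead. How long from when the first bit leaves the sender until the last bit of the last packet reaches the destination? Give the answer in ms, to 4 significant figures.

29.16 ms

Per-hop transmission t_tx = L/R = 51000/1350000000 = 0.0377778 ms.
Per-hop propagation t_prop = 2500000/200000000 = 12.5 ms.
Pipeline fill: first packet needs 2·t_tx to clear all hops; remaining 108 packets each add one t_tx.
Total = (2+109-1)·t_tx + 2·t_prop = 110·0.0377778 + 2·12.5 = 29.16 ms.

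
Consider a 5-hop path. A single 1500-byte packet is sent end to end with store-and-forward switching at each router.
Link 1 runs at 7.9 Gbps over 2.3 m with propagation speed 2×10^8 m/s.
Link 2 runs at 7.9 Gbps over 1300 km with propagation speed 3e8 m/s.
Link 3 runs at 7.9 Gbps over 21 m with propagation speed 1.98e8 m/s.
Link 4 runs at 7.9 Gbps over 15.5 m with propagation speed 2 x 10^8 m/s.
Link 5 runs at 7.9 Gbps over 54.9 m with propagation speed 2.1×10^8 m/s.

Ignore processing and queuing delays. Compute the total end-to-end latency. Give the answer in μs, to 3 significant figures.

4340 μs

L = 1500 × 8 = 12000 bits.
Transmission delay per hop = L/R = 12000/7900000000 = 1.51899 μs; 5 hops → 7.59494 μs.
Propagation delays (d/s per hop): 0.0115, 4333.33, 0.106061, 0.0775, 0.261429 μs; sum = 4333.79 μs.
End-to-end = 4340 μs.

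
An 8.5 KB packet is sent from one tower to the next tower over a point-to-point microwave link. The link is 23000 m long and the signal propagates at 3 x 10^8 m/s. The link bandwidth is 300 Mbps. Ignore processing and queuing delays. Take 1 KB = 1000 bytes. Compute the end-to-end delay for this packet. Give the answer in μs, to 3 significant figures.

303 μs

L = 68000 bits.
Transmission delay = L/R = 68000 / 300000000 = 226.667 μs.
Propagation delay = d/s = 23000 m / 300000000 m/s = 76.6667 μs.
Total = 303 μs.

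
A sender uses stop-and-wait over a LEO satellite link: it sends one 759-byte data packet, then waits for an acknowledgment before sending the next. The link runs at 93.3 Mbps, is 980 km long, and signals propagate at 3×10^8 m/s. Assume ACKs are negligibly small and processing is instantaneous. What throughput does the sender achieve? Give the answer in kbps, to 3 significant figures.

t_tx = L/R = 6072/93300000 = 6.50804e-05 s.
t_prop = 980000/300000000 = 0.00326667 s; RTT = 0.00653333 s.
Cycle = t_tx + RTT = 0.00659841 s.
Throughput = L / cycle = 6072 / 0.00659841 = 920 kbps.

920 kbps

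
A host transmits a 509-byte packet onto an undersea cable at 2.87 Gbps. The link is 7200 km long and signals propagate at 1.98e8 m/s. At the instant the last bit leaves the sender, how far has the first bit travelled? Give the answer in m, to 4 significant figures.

280.9 m

t_tx = L/R = 4072/2870000000 = 1.41882e-06 s.
Distance = s × t_tx = 198000000 × 1.41882e-06 = 280.9 m.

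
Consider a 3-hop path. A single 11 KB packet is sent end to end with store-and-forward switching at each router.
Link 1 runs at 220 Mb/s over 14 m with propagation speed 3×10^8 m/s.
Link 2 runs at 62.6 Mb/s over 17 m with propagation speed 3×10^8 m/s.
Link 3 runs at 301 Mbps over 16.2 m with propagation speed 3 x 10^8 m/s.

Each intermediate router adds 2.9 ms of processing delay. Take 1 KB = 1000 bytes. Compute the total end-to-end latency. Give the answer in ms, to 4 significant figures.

7.898 ms

L = 88000 bits.
Transmission delays (L/R per hop): 0.4, 1.40575, 0.292359 ms; sum = 2.09811 ms.
Propagation delays (d/s per hop): 4.66667e-05, 5.66667e-05, 5.4e-05 ms; sum = 0.000157333 ms.
Processing at 2 router(s): 2 × 2.9 ms = 5.8 ms.
End-to-end = 7.898 ms.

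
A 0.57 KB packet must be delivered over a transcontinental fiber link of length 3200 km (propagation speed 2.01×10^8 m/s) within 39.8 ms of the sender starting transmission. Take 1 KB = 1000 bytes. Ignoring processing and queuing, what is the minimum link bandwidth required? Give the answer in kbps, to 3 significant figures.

191 kbps

L = 4560 bits.
Propagation delay = 3200000 / 2.01e+08 = 15.9204 ms.
Transmission budget = 39.8 − 15.9204 = 23.8796 ms.
R ≥ L / t_tx = 4560 bits / 0.0238796 s = 191 kbps.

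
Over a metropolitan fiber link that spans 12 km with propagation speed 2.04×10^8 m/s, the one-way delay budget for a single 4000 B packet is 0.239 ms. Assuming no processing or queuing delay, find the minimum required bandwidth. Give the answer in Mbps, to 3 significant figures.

L = 32000 bits.
Propagation delay = 12000 / 204000000 = 0.0588235 ms.
Transmission budget = 0.239 − 0.0588235 = 0.180176 ms.
R ≥ L / t_tx = 32000 bits / 0.000180176 s = 178 Mbps.

178 Mbps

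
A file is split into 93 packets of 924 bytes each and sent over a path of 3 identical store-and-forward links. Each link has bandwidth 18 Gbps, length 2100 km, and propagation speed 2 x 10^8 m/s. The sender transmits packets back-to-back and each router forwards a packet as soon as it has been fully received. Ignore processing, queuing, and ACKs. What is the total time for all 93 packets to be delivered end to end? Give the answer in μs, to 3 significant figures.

31500 μs

Per-hop transmission t_tx = L/R = 7392/18000000000 = 0.410667 μs.
Per-hop propagation t_prop = 2100000/200000000 = 10500 μs.
Pipeline fill: first packet needs 3·t_tx to clear all hops; remaining 92 packets each add one t_tx.
Total = (3+93-1)·t_tx + 3·t_prop = 95·0.410667 + 3·10500 = 31500 μs.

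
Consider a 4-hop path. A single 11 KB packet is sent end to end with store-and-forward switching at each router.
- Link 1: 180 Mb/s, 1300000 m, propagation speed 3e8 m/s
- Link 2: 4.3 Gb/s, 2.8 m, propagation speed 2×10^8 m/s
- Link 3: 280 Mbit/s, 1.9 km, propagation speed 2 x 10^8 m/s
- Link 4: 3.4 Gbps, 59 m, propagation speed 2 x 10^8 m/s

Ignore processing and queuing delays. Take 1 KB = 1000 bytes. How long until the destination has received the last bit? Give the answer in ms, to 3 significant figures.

5.19 ms

L = 88000 bits.
Transmission delays (L/R per hop): 0.488889, 0.0204651, 0.314286, 0.0258824 ms; sum = 0.849522 ms.
Propagation delays (d/s per hop): 4.33333, 1.4e-05, 0.0095, 0.000295 ms; sum = 4.34314 ms.
End-to-end = 5.19 ms.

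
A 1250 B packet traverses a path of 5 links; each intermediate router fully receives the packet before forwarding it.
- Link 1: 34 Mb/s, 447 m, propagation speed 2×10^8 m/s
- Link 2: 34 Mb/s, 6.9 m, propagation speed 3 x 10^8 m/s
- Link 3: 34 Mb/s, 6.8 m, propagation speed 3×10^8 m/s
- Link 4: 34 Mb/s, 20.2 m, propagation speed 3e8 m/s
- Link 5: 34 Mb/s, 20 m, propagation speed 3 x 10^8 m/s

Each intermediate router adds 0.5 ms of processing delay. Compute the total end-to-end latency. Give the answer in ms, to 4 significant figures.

3.473 ms

L = 1250 × 8 = 10000 bits.
Transmission delay per hop = L/R = 10000/34000000 = 0.294118 ms; 5 hops → 1.47059 ms.
Propagation delays (d/s per hop): 0.002235, 2.3e-05, 2.26667e-05, 6.73333e-05, 6.66667e-05 ms; sum = 0.00241467 ms.
Processing at 4 router(s): 4 × 0.5 ms = 2 ms.
End-to-end = 3.473 ms.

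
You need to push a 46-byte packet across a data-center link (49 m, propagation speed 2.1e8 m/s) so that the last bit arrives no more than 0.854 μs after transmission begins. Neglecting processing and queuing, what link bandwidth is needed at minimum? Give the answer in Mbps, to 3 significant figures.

L = 368 bits.
Propagation delay = 49 / 210000000 = 0.233333 μs.
Transmission budget = 0.854 − 0.233333 = 0.620667 μs.
R ≥ L / t_tx = 368 bits / 6.20667e-07 s = 593 Mbps.

593 Mbps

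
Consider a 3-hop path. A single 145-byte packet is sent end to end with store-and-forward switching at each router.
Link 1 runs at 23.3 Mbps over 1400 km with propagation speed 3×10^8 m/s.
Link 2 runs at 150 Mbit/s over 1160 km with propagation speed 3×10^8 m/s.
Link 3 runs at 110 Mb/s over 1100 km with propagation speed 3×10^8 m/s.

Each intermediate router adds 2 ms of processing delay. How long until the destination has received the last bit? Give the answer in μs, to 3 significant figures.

16300 μs

L = 145 × 8 = 1160 bits.
Transmission delays (L/R per hop): 49.7854, 7.73333, 10.5455 μs; sum = 68.0642 μs.
Propagation delays (d/s per hop): 4666.67, 3866.67, 3666.67 μs; sum = 12200 μs.
Processing at 2 router(s): 2 × 2 ms = 4000 μs.
End-to-end = 16300 μs.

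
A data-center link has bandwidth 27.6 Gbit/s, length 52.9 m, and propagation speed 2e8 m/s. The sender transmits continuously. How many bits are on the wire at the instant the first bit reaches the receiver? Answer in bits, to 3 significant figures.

7300 bits

Propagation delay = 52.9 / 200000000 = 2.645e-07 s.
BDP = R × t_prop = 27600000000 × 2.645e-07 = 7300.2 bits.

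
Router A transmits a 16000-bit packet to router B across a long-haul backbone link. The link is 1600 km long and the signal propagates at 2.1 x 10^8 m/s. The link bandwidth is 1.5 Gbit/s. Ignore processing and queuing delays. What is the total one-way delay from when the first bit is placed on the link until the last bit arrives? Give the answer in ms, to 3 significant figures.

7.63 ms

Transmission delay = L/R = 16000 / 1500000000 = 0.0106667 ms.
Propagation delay = d/s = 1600000 m / 210000000 m/s = 7.61905 ms.
Total = 7.63 ms.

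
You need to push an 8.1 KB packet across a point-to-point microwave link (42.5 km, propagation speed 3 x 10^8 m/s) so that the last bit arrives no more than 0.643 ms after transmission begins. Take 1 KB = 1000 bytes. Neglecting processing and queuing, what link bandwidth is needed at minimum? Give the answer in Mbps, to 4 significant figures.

129.3 Mbps

L = 64800 bits.
Propagation delay = 42500 / 300000000 = 0.141667 ms.
Transmission budget = 0.643 − 0.141667 = 0.501333 ms.
R ≥ L / t_tx = 64800 bits / 0.000501333 s = 129.3 Mbps.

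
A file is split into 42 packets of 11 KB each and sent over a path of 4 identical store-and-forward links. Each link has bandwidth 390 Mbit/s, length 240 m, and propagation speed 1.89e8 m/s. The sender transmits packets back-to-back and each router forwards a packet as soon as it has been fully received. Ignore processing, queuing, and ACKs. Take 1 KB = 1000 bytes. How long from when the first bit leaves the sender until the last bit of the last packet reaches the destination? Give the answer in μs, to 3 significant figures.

Per-hop transmission t_tx = L/R = 88000/390000000 = 225.641 μs.
Per-hop propagation t_prop = 240/189000000 = 1.26984 μs.
Pipeline fill: first packet needs 4·t_tx to clear all hops; remaining 41 packets each add one t_tx.
Total = (4+42-1)·t_tx + 4·t_prop = 45·225.641 + 4·1.26984 = 10200 μs.

10200 μs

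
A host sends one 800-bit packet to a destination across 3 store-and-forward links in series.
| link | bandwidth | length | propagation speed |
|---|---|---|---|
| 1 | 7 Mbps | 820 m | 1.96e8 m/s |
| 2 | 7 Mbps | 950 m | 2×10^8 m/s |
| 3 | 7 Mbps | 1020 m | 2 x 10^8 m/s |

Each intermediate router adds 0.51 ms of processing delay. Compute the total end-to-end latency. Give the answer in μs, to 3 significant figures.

1380 μs

Transmission delay per hop = L/R = 800/7000000 = 114.286 μs; 3 hops → 342.857 μs.
Propagation delays (d/s per hop): 4.18367, 4.75, 5.1 μs; sum = 14.0337 μs.
Processing at 2 router(s): 2 × 0.51 ms = 1020 μs.
End-to-end = 1380 μs.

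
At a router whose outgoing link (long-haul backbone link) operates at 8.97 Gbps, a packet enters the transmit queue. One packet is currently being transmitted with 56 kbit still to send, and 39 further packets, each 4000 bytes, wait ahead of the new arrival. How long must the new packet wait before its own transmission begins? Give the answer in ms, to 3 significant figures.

Each queued packet: L/R = 32000/8970000000 = 0.00356745 ms.
39 queued → 0.13913 ms.
Plus remaining 56000 bits of current packet: 0.00624303 ms.
Queuing delay = 0.145 ms.

0.145 ms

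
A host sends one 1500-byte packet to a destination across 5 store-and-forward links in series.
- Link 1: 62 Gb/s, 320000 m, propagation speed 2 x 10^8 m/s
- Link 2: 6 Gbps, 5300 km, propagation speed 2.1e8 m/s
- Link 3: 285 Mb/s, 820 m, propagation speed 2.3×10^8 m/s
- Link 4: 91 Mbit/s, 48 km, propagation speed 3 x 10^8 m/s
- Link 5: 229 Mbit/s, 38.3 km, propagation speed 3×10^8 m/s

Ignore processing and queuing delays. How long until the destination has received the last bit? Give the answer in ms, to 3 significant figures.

27.4 ms

L = 1500 × 8 = 12000 bits.
Transmission delays (L/R per hop): 0.000193548, 0.002, 0.0421053, 0.131868, 0.0524017 ms; sum = 0.228569 ms.
Propagation delays (d/s per hop): 1.6, 25.2381, 0.00356522, 0.16, 0.127667 ms; sum = 27.1293 ms.
End-to-end = 27.4 ms.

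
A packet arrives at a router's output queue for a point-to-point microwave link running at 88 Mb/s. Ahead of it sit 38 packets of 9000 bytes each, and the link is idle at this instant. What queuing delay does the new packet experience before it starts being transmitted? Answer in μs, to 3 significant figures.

Each queued packet: L/R = 72000/88000000 = 818.182 μs.
38 queued → 31090.9 μs.
Queuing delay = 31100 μs.

31100 μs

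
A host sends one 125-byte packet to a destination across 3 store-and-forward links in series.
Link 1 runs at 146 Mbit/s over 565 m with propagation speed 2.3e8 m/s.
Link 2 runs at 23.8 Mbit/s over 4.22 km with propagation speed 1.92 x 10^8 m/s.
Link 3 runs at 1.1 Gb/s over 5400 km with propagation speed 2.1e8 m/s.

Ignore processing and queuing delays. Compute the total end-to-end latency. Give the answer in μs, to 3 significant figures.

25800 μs

L = 125 × 8 = 1000 bits.
Transmission delays (L/R per hop): 6.84932, 42.0168, 0.909091 μs; sum = 49.7752 μs.
Propagation delays (d/s per hop): 2.45652, 21.9792, 25714.3 μs; sum = 25738.7 μs.
End-to-end = 25800 μs.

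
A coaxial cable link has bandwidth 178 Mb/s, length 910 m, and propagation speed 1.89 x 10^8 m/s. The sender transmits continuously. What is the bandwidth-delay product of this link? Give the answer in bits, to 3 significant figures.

857 bits

Propagation delay = 910 / 189000000 = 4.81481e-06 s.
BDP = R × t_prop = 178000000 × 4.81481e-06 = 857.037 bits.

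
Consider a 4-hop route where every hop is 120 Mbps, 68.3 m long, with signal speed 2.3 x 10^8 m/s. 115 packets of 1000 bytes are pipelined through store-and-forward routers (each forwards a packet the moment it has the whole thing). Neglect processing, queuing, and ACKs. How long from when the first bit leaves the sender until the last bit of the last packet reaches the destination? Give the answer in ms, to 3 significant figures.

7.87 ms

Per-hop transmission t_tx = L/R = 8000/120000000 = 0.0666667 ms.
Per-hop propagation t_prop = 68.3/2.3e+08 = 0.000296957 ms.
Pipeline fill: first packet needs 4·t_tx to clear all hops; remaining 114 packets each add one t_tx.
Total = (4+115-1)·t_tx + 4·t_prop = 118·0.0666667 + 4·0.000296957 = 7.87 ms.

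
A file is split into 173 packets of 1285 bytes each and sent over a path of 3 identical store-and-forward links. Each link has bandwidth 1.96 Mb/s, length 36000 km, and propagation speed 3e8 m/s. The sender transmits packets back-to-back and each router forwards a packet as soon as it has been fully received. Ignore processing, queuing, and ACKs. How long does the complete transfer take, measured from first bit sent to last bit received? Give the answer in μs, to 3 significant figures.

Per-hop transmission t_tx = L/R = 10280/1960000 = 5244.9 μs.
Per-hop propagation t_prop = 36000000/300000000 = 120000 μs.
Pipeline fill: first packet needs 3·t_tx to clear all hops; remaining 172 packets each add one t_tx.
Total = (3+173-1)·t_tx + 3·t_prop = 175·5244.9 + 3·120000 = 1280000 μs.

1280000 μs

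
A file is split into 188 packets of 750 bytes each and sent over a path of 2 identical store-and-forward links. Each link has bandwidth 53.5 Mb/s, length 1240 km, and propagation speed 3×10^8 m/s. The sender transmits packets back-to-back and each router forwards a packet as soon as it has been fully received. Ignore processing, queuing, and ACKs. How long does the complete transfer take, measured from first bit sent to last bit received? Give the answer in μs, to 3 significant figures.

Per-hop transmission t_tx = L/R = 6000/53500000 = 112.15 μs.
Per-hop propagation t_prop = 1240000/300000000 = 4133.33 μs.
Pipeline fill: first packet needs 2·t_tx to clear all hops; remaining 187 packets each add one t_tx.
Total = (2+188-1)·t_tx + 2·t_prop = 189·112.15 + 2·4133.33 = 29500 μs.

29500 μs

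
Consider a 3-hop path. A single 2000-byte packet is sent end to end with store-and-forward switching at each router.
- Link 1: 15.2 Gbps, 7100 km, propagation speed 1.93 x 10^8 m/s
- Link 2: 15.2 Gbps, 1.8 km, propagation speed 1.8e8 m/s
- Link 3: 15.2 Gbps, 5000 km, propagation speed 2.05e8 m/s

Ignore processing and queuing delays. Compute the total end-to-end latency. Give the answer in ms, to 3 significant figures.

L = 2000 × 8 = 16000 bits.
Transmission delay per hop = L/R = 16000/15200000000 = 0.00105263 ms; 3 hops → 0.00315789 ms.
Propagation delays (d/s per hop): 36.7876, 0.01, 24.3902 ms; sum = 61.1878 ms.
End-to-end = 61.2 ms.

61.2 ms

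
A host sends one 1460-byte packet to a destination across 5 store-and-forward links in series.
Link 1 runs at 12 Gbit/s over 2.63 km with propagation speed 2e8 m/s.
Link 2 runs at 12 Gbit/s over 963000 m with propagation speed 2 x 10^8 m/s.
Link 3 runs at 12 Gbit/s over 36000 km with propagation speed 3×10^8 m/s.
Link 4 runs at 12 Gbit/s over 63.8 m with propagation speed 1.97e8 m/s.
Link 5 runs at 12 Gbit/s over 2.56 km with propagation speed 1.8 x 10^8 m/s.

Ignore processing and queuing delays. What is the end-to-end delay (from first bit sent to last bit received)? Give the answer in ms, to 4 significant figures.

124.8 ms

L = 1460 × 8 = 11680 bits.
Transmission delay per hop = L/R = 11680/12000000000 = 0.000973333 ms; 5 hops → 0.00486667 ms.
Propagation delays (d/s per hop): 0.01315, 4.815, 120, 0.000323858, 0.0142222 ms; sum = 124.843 ms.
End-to-end = 124.8 ms.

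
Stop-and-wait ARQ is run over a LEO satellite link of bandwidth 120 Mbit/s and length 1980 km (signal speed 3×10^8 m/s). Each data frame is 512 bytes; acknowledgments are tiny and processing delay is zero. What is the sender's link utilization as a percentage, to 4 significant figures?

t_tx = L/R = 4096/120000000 = 3.41333e-05 s.
t_prop = 1980000/300000000 = 0.0066 s; RTT = 0.0132 s.
Cycle = t_tx + RTT = 0.0132341 s.
Utilization = t_tx / cycle = 3.41333e-05/0.0132341 = 0.2579 %.

0.2579 %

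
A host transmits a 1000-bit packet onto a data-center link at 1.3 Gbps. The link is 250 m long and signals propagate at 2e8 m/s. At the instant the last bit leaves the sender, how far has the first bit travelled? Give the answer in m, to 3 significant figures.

154 m

t_tx = L/R = 1000/1300000000 = 7.69231e-07 s.
Distance = s × t_tx = 200000000 × 7.69231e-07 = 154 m.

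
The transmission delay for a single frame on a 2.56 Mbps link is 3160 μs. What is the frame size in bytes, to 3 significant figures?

1010 bytes

L = R × t_tx = 2560000 b/s × 0.00316 s = 8089.6 bits.
In bytes: 8089.6 / 8 = 1010 bytes.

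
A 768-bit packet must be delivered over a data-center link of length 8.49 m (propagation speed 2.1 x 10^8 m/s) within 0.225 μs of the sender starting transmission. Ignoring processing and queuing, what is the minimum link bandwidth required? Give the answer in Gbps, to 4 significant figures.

Propagation delay = 8.49 / 210000000 = 0.0404286 μs.
Transmission budget = 0.225 − 0.0404286 = 0.184571 μs.
R ≥ L / t_tx = 768 bits / 1.84571e-07 s = 4.161 Gbps.

4.161 Gbps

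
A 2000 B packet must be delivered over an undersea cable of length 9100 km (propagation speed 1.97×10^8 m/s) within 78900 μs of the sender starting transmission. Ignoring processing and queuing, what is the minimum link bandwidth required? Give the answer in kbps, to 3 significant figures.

L = 16000 bits.
Propagation delay = 9100000 / 197000000 = 46192.9 μs.
Transmission budget = 78900 − 46192.9 = 32707.1 μs.
R ≥ L / t_tx = 16000 bits / 0.0327071 s = 489 kbps.

489 kbps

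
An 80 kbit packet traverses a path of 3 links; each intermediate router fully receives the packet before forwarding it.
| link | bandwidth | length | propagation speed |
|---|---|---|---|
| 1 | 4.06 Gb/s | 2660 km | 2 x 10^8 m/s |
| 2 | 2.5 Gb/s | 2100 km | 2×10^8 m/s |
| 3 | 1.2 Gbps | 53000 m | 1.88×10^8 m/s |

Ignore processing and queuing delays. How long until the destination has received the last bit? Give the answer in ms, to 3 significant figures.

24.2 ms

L = 80000 bits.
Transmission delays (L/R per hop): 0.0197044, 0.032, 0.0666667 ms; sum = 0.118371 ms.
Propagation delays (d/s per hop): 13.3, 10.5, 0.281915 ms; sum = 24.0819 ms.
End-to-end = 24.2 ms.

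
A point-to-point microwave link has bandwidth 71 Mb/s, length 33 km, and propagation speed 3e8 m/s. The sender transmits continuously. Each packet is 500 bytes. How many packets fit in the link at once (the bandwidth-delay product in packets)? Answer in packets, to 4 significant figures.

1.953 packets

Propagation delay = 33000 / 300000000 = 0.00011 s.
BDP = R × t_prop = 71000000 × 0.00011 = 7810 bits.
In packets of 4000 bits: 1.953 packets.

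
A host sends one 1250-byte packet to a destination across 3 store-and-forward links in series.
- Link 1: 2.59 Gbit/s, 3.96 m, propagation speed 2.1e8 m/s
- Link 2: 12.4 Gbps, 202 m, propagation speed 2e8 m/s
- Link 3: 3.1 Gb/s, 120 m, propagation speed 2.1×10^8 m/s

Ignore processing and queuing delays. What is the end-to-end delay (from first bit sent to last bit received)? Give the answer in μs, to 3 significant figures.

9.49 μs

L = 1250 × 8 = 10000 bits.
Transmission delays (L/R per hop): 3.861, 0.806452, 3.22581 μs; sum = 7.89326 μs.
Propagation delays (d/s per hop): 0.0188571, 1.01, 0.571429 μs; sum = 1.60029 μs.
End-to-end = 9.49 μs.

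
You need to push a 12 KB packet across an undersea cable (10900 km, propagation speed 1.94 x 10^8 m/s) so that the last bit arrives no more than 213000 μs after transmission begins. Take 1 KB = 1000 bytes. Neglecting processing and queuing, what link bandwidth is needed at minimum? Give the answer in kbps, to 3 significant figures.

612 kbps

L = 96000 bits.
Propagation delay = 10900000 / 194000000 = 56185.6 μs.
Transmission budget = 213000 − 56185.6 = 156814 μs.
R ≥ L / t_tx = 96000 bits / 0.156814 s = 612 kbps.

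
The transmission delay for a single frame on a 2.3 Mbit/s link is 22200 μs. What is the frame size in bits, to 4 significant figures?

51060 bits

L = R × t_tx = 2300000 b/s × 0.0222 s = 51060 bits.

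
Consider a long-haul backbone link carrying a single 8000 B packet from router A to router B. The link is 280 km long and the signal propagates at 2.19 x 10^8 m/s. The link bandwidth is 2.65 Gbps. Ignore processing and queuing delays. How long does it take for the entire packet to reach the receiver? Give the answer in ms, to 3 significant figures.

1.30 ms

L = 8000 × 8 = 64000 bits.
Transmission delay = L/R = 64000 / 2650000000 = 0.0241509 ms.
Propagation delay = d/s = 280000 m / 219000000 m/s = 1.27854 ms.
Total = 1.30 ms.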